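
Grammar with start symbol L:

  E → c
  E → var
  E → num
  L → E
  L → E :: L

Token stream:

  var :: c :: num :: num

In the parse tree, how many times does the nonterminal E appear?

4

[L [E var] :: [L [E c] :: [L [E num] :: [L [E num]]]]]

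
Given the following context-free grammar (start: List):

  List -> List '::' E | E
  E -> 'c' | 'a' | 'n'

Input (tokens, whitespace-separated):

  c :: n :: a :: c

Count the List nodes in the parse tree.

[List [List [List [List [E c]] :: [E n]] :: [E a]] :: [E c]]

4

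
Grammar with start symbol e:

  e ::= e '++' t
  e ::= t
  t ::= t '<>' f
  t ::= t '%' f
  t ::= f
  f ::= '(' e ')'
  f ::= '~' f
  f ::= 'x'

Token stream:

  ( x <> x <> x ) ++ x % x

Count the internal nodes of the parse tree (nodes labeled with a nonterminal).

[e [e [t [f ( [e [t [t [t [f x]] <> [f x]] <> [f x]]] )]]] ++ [t [t [f x]] % [f x]]]

15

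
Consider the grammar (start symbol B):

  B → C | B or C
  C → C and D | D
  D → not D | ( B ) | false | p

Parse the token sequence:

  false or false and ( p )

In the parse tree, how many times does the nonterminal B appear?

[B [B [C [D false]]] or [C [C [D false]] and [D ( [B [C [D p]]] )]]]

3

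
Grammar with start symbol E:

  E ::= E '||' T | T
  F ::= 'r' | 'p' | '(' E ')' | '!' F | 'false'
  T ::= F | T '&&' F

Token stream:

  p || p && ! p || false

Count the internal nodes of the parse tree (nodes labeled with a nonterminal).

12

[E [E [E [T [F p]]] || [T [T [F p]] && [F ! [F p]]]] || [T [F false]]]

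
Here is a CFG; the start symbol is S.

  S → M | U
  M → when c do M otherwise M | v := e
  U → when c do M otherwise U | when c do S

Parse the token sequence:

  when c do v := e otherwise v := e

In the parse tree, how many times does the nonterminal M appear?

3

[S [M when c do [M v := e] otherwise [M v := e]]]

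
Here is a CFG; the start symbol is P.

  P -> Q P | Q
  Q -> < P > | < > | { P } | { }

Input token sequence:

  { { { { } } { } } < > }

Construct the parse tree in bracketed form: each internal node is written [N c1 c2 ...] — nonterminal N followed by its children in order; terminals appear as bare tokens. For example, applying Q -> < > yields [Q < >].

P
Q
{ P }
{ Q P }
{ { P } P }
{ { Q P } P }
{ { { P } P } P }
{ { { Q } P } P }
{ { { { } } P } P }
{ { { { } } Q } P }
{ { { { } } { } } P }
{ { { { } } { } } Q }
{ { { { } } { } } < > }

[P [Q { [P [Q { [P [Q { [P [Q { }]] }] [P [Q { }]]] }] [P [Q < >]]] }]]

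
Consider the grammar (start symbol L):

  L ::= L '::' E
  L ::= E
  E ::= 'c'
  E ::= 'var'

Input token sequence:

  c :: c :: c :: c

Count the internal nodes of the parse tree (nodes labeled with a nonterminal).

8

[L [L [L [L [E c]] :: [E c]] :: [E c]] :: [E c]]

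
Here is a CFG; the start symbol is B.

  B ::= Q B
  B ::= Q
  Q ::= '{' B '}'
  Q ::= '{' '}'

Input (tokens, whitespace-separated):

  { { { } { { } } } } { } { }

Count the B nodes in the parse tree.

7

[B [Q { [B [Q { [B [Q { }] [B [Q { [B [Q { }]] }]]] }]] }] [B [Q { }] [B [Q { }]]]]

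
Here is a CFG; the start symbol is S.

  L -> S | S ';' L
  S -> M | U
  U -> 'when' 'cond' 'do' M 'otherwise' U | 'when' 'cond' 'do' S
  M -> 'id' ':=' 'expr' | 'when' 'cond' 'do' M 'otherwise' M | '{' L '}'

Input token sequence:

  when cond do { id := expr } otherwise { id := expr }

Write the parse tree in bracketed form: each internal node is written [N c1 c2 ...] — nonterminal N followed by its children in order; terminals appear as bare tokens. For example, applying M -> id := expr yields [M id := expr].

[S [M when cond do [M { [L [S [M id := expr]]] }] otherwise [M { [L [S [M id := expr]]] }]]]

S
M
when cond do M otherwise M
when cond do { L } otherwise M
when cond do { S } otherwise M
when cond do { M } otherwise M
when cond do { id := expr } otherwise M
when cond do { id := expr } otherwise { L }
when cond do { id := expr } otherwise { S }
when cond do { id := expr } otherwise { M }
when cond do { id := expr } otherwise { id := expr }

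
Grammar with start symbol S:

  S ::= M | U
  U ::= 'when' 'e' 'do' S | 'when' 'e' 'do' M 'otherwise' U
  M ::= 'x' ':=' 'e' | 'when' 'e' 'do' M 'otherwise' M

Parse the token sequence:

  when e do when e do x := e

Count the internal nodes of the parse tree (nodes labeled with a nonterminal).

6

[S [U when e do [S [U when e do [S [M x := e]]]]]]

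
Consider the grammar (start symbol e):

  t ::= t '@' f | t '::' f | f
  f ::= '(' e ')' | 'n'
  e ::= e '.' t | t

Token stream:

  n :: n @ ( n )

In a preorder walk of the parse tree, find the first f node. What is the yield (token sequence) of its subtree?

[e [t [t [t [f n]] :: [f n]] @ [f ( [e [t [f n]]] )]]]

n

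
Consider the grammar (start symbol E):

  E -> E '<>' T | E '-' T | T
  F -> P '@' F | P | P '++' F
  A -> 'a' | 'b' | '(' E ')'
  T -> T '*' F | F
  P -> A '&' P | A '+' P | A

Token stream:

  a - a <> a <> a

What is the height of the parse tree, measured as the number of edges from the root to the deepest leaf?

8

[E [E [E [E [T [F [P [A a]]]]] - [T [F [P [A a]]]]] <> [T [F [P [A a]]]]] <> [T [F [P [A a]]]]]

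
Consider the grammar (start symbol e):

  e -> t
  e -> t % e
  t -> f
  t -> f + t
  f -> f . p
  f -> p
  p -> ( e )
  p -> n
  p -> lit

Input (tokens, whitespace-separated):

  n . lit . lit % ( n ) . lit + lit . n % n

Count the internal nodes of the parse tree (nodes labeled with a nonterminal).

[e [t [f [f [f [p n]] . [p lit]] . [p lit]]] % [e [t [f [f [p ( [e [t [f [p n]]]] )]] . [p lit]] + [t [f [f [p lit]] . [p n]]]] % [e [t [f [p n]]]]]]

27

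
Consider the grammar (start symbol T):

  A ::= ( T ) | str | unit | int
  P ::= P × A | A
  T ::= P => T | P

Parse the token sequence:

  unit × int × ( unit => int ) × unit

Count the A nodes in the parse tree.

[T [P [P [P [P [A unit]] × [A int]] × [A ( [T [P [A unit]] => [T [P [A int]]]] )]] × [A unit]]]

6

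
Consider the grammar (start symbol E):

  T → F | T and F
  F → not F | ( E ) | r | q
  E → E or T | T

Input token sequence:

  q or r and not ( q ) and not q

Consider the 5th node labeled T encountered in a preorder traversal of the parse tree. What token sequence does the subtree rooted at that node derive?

[E [E [T [F q]]] or [T [T [T [F r]] and [F not [F ( [E [T [F q]]] )]]] and [F not [F q]]]]

q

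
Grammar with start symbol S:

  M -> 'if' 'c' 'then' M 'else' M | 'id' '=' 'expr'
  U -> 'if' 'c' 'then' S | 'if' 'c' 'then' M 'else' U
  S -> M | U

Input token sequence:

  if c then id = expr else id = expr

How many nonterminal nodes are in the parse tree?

[S [M if c then [M id = expr] else [M id = expr]]]

4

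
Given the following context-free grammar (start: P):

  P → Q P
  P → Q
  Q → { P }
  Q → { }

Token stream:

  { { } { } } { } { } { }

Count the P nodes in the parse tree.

[P [Q { [P [Q { }] [P [Q { }]]] }] [P [Q { }] [P [Q { }] [P [Q { }]]]]]

6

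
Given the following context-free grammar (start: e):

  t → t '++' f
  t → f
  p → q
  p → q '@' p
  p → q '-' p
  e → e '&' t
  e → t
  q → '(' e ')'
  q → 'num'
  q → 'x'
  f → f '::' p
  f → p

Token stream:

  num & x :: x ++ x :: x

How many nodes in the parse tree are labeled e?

[e [e [t [f [p [q num]]]]] & [t [t [f [f [p [q x]]] :: [p [q x]]]] ++ [f [f [p [q x]]] :: [p [q x]]]]]

2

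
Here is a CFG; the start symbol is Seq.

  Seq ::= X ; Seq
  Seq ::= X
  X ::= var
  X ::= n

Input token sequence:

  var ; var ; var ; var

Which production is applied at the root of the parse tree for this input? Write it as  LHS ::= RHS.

[Seq [X var] ; [Seq [X var] ; [Seq [X var] ; [Seq [X var]]]]]

Seq ::= X ; Seq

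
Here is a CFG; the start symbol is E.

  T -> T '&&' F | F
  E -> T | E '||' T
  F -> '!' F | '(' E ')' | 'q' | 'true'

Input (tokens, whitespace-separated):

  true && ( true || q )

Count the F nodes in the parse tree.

4

[E [T [T [F true]] && [F ( [E [E [T [F true]]] || [T [F q]]] )]]]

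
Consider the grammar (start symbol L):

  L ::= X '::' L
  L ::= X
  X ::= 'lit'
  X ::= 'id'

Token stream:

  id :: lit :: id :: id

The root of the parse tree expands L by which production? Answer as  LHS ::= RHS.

[L [X id] :: [L [X lit] :: [L [X id] :: [L [X id]]]]]

L ::= X '::' L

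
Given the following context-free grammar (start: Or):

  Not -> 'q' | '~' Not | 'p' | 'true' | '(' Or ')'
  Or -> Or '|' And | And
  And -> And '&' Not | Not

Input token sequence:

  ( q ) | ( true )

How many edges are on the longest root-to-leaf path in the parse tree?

7

[Or [Or [And [Not ( [Or [And [Not q]]] )]]] | [And [Not ( [Or [And [Not true]]] )]]]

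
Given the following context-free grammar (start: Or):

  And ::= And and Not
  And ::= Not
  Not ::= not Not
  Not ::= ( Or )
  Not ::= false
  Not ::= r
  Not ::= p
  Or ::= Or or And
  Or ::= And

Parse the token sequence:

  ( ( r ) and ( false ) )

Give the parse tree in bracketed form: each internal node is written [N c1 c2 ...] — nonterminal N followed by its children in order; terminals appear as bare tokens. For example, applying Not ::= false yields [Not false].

[Or [And [Not ( [Or [And [And [Not ( [Or [And [Not r]]] )]] and [Not ( [Or [And [Not false]]] )]]] )]]]

Or
And
Not
( Or )
( And )
( And and Not )
( Not and Not )
( ( Or ) and Not )
( ( And ) and Not )
( ( Not ) and Not )
( ( r ) and Not )
( ( r ) and ( Or ) )
( ( r ) and ( And ) )
( ( r ) and ( Not ) )
( ( r ) and ( false ) )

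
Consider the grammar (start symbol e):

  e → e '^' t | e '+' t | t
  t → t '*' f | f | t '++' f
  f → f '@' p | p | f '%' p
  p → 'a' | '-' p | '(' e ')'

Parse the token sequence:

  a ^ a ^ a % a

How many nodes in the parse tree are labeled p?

[e [e [e [t [f [p a]]]] ^ [t [f [p a]]]] ^ [t [f [f [p a]] % [p a]]]]

4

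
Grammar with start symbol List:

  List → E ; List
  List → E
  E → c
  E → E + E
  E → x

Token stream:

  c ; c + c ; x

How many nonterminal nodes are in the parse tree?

[List [E c] ; [List [E [E c] + [E c]] ; [List [E x]]]]

8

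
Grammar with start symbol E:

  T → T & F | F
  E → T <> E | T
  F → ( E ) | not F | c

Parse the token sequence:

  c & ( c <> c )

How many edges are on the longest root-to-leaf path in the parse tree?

7

[E [T [T [F c]] & [F ( [E [T [F c]] <> [E [T [F c]]]] )]]]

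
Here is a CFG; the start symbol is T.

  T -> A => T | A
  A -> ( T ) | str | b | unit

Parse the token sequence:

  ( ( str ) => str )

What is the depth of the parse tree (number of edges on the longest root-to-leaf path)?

[T [A ( [T [A ( [T [A str]] )] => [T [A str]]] )]]

6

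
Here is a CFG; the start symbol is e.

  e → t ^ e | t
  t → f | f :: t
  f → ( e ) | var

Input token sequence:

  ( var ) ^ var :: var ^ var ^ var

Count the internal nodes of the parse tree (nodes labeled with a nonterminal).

17

[e [t [f ( [e [t [f var]]] )]] ^ [e [t [f var] :: [t [f var]]] ^ [e [t [f var]] ^ [e [t [f var]]]]]]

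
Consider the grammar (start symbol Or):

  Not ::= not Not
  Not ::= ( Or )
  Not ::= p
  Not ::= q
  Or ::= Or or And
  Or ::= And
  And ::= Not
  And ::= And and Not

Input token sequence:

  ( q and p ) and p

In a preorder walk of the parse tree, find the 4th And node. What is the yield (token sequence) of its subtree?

[Or [And [And [Not ( [Or [And [And [Not q]] and [Not p]]] )]] and [Not p]]]

q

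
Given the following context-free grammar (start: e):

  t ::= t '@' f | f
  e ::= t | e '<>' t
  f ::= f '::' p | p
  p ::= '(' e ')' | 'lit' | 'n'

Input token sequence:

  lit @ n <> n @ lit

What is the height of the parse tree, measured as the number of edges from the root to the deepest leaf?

[e [e [t [t [f [p lit]]] @ [f [p n]]]] <> [t [t [f [p n]]] @ [f [p lit]]]]

6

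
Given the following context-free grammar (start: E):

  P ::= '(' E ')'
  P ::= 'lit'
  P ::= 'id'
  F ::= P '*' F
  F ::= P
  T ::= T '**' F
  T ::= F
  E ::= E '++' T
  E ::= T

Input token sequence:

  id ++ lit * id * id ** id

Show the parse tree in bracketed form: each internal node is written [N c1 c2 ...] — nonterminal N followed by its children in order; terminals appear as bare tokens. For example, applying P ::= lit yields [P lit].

[E [E [T [F [P id]]]] ++ [T [T [F [P lit] * [F [P id] * [F [P id]]]]] ** [F [P id]]]]

E
E ++ T
T ++ T
F ++ T
P ++ T
id ++ T
id ++ T ** F
id ++ F ** F
id ++ P * F ** F
id ++ lit * F ** F
id ++ lit * P * F ** F
id ++ lit * id * F ** F
id ++ lit * id * P ** F
id ++ lit * id * id ** F
id ++ lit * id * id ** P
id ++ lit * id * id ** id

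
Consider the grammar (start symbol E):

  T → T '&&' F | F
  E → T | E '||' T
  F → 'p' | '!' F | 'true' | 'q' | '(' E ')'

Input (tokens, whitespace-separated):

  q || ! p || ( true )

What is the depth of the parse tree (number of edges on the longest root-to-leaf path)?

[E [E [E [T [F q]]] || [T [F ! [F p]]]] || [T [F ( [E [T [F true]]] )]]]

6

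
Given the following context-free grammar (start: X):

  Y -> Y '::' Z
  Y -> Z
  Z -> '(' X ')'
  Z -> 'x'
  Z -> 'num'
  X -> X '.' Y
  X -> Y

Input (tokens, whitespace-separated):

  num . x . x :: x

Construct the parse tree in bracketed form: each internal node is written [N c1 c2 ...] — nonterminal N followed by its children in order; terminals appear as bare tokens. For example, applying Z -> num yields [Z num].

X
X . Y
X . Y . Y
Y . Y . Y
Z . Y . Y
num . Y . Y
num . Z . Y
num . x . Y
num . x . Y :: Z
num . x . Z :: Z
num . x . x :: Z
num . x . x :: x

[X [X [X [Y [Z num]]] . [Y [Z x]]] . [Y [Y [Z x]] :: [Z x]]]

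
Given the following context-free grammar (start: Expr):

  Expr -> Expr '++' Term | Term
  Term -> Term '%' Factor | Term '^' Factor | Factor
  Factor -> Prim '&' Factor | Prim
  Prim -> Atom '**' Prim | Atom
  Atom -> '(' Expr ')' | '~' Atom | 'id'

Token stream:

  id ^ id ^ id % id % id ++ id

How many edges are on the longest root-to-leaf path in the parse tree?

10

[Expr [Expr [Term [Term [Term [Term [Term [Factor [Prim [Atom id]]]] ^ [Factor [Prim [Atom id]]]] ^ [Factor [Prim [Atom id]]]] % [Factor [Prim [Atom id]]]] % [Factor [Prim [Atom id]]]]] ++ [Term [Factor [Prim [Atom id]]]]]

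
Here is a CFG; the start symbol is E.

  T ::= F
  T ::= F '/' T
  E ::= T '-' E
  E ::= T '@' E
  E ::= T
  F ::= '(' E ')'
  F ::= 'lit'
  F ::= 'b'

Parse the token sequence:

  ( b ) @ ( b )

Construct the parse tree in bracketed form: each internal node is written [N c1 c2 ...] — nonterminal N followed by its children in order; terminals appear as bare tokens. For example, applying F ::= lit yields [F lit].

[E [T [F ( [E [T [F b]]] )]] @ [E [T [F ( [E [T [F b]]] )]]]]

E
T @ E
F @ E
( E ) @ E
( T ) @ E
( F ) @ E
( b ) @ E
( b ) @ T
( b ) @ F
( b ) @ ( E )
( b ) @ ( T )
( b ) @ ( F )
( b ) @ ( b )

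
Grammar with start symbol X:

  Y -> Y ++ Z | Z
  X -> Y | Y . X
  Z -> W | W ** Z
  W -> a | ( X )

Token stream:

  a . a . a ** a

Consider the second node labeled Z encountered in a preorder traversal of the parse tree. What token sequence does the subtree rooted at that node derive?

a

[X [Y [Z [W a]]] . [X [Y [Z [W a]]] . [X [Y [Z [W a] ** [Z [W a]]]]]]]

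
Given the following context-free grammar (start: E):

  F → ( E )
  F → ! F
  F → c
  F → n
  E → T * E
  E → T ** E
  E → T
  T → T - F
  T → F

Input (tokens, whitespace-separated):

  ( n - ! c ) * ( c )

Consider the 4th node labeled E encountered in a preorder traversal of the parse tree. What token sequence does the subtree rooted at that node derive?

[E [T [F ( [E [T [T [F n]] - [F ! [F c]]]] )]] * [E [T [F ( [E [T [F c]]] )]]]]

c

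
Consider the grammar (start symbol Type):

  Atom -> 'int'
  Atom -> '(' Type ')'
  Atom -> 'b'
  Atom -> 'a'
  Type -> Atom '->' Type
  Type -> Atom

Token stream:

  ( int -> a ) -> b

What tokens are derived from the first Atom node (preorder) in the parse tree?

[Type [Atom ( [Type [Atom int] -> [Type [Atom a]]] )] -> [Type [Atom b]]]

( int -> a )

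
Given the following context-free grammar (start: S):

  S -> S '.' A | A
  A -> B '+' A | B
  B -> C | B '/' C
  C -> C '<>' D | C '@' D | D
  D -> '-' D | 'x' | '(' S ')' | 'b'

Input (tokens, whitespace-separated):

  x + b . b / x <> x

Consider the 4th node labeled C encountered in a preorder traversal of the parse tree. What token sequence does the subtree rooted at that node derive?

[S [S [A [B [C [D x]]] + [A [B [C [D b]]]]]] . [A [B [B [C [D b]]] / [C [C [D x]] <> [D x]]]]]

x <> x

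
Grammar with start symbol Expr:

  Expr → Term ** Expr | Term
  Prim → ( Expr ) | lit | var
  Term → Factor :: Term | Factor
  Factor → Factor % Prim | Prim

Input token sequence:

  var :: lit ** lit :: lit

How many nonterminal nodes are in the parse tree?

[Expr [Term [Factor [Prim var]] :: [Term [Factor [Prim lit]]]] ** [Expr [Term [Factor [Prim lit]] :: [Term [Factor [Prim lit]]]]]]

14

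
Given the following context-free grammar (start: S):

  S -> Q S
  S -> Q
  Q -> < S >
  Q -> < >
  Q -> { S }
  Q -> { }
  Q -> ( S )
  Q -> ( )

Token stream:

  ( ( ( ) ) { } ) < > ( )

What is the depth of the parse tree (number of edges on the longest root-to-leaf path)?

[S [Q ( [S [Q ( [S [Q ( )]] )] [S [Q { }]]] )] [S [Q < >] [S [Q ( )]]]]

6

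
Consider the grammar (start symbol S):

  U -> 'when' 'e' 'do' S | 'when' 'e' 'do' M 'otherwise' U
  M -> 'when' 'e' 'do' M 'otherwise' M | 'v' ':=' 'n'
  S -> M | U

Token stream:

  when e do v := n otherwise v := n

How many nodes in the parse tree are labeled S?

[S [M when e do [M v := n] otherwise [M v := n]]]

1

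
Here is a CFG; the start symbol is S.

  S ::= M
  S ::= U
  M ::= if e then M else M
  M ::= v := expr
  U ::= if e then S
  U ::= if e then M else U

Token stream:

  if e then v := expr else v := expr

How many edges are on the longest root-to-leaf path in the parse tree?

3

[S [M if e then [M v := expr] else [M v := expr]]]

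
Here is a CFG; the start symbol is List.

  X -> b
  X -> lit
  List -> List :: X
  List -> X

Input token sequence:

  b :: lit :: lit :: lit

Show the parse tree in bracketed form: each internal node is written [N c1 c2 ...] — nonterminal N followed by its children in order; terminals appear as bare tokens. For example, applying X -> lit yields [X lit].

List
List :: X
List :: X :: X
List :: X :: X :: X
X :: X :: X :: X
b :: X :: X :: X
b :: lit :: X :: X
b :: lit :: lit :: X
b :: lit :: lit :: lit

[List [List [List [List [X b]] :: [X lit]] :: [X lit]] :: [X lit]]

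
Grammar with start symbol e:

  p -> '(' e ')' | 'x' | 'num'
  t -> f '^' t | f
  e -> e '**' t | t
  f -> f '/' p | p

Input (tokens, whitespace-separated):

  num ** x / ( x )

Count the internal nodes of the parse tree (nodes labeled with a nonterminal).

14

[e [e [t [f [p num]]]] ** [t [f [f [p x]] / [p ( [e [t [f [p x]]]] )]]]]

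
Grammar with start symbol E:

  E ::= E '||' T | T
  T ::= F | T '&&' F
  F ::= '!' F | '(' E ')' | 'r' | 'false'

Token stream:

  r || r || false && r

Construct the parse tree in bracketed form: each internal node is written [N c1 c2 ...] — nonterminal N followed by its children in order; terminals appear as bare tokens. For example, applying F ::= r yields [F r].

E
E || T
E || T || T
T || T || T
F || T || T
r || T || T
r || F || T
r || r || T
r || r || T && F
r || r || F && F
r || r || false && F
r || r || false && r

[E [E [E [T [F r]]] || [T [F r]]] || [T [T [F false]] && [F r]]]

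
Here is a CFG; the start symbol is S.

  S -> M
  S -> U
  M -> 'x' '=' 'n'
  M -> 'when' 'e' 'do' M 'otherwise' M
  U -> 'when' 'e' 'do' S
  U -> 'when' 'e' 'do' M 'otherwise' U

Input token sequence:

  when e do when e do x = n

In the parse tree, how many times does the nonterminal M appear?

1

[S [U when e do [S [U when e do [S [M x = n]]]]]]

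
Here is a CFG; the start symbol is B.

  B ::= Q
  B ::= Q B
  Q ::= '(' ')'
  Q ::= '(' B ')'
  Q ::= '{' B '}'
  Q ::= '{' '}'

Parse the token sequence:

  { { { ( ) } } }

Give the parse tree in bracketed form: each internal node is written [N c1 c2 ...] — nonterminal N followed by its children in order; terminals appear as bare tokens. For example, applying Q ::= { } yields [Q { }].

[B [Q { [B [Q { [B [Q { [B [Q ( )]] }]] }]] }]]

B
Q
{ B }
{ Q }
{ { B } }
{ { Q } }
{ { { B } } }
{ { { Q } } }
{ { { ( ) } } }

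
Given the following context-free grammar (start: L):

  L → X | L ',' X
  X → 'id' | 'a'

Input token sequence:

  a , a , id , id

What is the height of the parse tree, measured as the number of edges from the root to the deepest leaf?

[L [L [L [L [X a]] , [X a]] , [X id]] , [X id]]

5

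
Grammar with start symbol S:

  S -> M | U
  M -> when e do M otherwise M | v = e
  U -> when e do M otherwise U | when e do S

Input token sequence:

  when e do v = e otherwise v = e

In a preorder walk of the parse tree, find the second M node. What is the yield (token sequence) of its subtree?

v = e

[S [M when e do [M v = e] otherwise [M v = e]]]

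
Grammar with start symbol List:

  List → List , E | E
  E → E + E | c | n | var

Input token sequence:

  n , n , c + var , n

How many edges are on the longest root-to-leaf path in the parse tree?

[List [List [List [List [E n]] , [E n]] , [E [E c] + [E var]]] , [E n]]

5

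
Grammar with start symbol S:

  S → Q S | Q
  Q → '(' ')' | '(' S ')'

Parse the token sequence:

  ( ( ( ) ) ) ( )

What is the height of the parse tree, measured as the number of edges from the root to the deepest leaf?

6

[S [Q ( [S [Q ( [S [Q ( )]] )]] )] [S [Q ( )]]]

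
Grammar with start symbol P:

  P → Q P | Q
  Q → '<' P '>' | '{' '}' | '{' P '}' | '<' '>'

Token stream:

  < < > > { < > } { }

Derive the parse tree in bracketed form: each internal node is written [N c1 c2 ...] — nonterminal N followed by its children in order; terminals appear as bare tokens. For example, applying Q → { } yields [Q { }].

P
Q P
< P > P
< Q > P
< < > > P
< < > > Q P
< < > > { P } P
< < > > { Q } P
< < > > { < > } P
< < > > { < > } Q
< < > > { < > } { }

[P [Q < [P [Q < >]] >] [P [Q { [P [Q < >]] }] [P [Q { }]]]]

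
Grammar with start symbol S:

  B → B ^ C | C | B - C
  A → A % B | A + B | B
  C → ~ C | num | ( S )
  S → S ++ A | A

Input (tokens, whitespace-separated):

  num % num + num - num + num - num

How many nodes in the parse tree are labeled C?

6

[S [A [A [A [A [B [C num]]] % [B [C num]]] + [B [B [C num]] - [C num]]] + [B [B [C num]] - [C num]]]]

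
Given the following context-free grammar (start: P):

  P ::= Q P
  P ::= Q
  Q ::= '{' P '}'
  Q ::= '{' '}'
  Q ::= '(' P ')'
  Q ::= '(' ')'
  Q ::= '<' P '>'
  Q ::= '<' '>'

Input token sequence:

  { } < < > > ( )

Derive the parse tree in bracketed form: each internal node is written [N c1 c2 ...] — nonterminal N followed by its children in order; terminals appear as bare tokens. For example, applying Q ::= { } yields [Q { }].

P
Q P
{ } P
{ } Q P
{ } < P > P
{ } < Q > P
{ } < < > > P
{ } < < > > Q
{ } < < > > ( )

[P [Q { }] [P [Q < [P [Q < >]] >] [P [Q ( )]]]]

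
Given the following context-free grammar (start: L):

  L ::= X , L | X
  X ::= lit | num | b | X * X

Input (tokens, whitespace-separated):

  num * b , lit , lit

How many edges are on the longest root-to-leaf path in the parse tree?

4

[L [X [X num] * [X b]] , [L [X lit] , [L [X lit]]]]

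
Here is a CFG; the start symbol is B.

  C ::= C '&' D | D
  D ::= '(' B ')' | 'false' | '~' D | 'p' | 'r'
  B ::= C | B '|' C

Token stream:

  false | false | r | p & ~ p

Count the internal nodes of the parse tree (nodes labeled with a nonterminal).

[B [B [B [B [C [D false]]] | [C [D false]]] | [C [D r]]] | [C [C [D p]] & [D ~ [D p]]]]

15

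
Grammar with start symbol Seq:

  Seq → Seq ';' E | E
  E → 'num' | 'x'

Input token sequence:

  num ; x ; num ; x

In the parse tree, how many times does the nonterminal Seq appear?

[Seq [Seq [Seq [Seq [E num]] ; [E x]] ; [E num]] ; [E x]]

4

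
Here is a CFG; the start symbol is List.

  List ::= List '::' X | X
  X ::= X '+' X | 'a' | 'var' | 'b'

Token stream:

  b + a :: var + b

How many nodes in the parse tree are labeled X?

[List [List [X [X b] + [X a]]] :: [X [X var] + [X b]]]

6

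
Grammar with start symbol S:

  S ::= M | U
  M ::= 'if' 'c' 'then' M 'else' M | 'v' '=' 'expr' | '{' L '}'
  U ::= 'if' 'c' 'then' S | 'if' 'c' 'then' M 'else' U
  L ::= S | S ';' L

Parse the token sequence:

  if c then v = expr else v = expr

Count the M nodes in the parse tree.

3

[S [M if c then [M v = expr] else [M v = expr]]]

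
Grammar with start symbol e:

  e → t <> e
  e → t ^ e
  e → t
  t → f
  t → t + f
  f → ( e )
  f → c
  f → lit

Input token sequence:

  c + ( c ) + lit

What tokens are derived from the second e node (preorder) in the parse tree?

[e [t [t [t [f c]] + [f ( [e [t [f c]]] )]] + [f lit]]]

c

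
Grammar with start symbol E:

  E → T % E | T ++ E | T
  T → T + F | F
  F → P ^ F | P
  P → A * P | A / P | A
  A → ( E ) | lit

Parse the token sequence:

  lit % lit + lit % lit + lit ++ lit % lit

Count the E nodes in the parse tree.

[E [T [F [P [A lit]]]] % [E [T [T [F [P [A lit]]]] + [F [P [A lit]]]] % [E [T [T [F [P [A lit]]]] + [F [P [A lit]]]] ++ [E [T [F [P [A lit]]]] % [E [T [F [P [A lit]]]]]]]]]

5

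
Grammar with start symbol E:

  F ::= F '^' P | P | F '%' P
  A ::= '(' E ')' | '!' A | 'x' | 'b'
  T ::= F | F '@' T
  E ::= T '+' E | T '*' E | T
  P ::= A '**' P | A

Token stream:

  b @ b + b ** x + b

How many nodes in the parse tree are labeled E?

3

[E [T [F [P [A b]]] @ [T [F [P [A b]]]]] + [E [T [F [P [A b] ** [P [A x]]]]] + [E [T [F [P [A b]]]]]]]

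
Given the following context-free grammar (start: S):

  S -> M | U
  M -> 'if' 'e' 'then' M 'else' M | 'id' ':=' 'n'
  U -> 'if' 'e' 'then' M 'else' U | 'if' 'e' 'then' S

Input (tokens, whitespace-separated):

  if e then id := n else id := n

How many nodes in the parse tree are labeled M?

[S [M if e then [M id := n] else [M id := n]]]

3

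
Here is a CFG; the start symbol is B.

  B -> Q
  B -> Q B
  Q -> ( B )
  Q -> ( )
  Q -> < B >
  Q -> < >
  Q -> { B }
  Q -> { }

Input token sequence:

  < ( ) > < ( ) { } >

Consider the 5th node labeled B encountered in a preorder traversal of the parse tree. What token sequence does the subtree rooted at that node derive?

[B [Q < [B [Q ( )]] >] [B [Q < [B [Q ( )] [B [Q { }]]] >]]]

{ }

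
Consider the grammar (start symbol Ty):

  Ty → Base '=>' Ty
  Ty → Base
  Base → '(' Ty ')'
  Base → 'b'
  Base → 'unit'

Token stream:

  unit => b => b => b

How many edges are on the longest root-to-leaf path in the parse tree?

5

[Ty [Base unit] => [Ty [Base b] => [Ty [Base b] => [Ty [Base b]]]]]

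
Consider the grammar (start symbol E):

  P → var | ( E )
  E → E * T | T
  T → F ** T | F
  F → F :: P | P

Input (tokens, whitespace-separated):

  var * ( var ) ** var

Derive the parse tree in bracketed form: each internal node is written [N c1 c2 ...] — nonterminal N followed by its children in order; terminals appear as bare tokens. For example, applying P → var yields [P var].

[E [E [T [F [P var]]]] * [T [F [P ( [E [T [F [P var]]]] )]] ** [T [F [P var]]]]]

E
E * T
T * T
F * T
P * T
var * T
var * F ** T
var * P ** T
var * ( E ) ** T
var * ( T ) ** T
var * ( F ) ** T
var * ( P ) ** T
var * ( var ) ** T
var * ( var ) ** F
var * ( var ) ** P
var * ( var ) ** var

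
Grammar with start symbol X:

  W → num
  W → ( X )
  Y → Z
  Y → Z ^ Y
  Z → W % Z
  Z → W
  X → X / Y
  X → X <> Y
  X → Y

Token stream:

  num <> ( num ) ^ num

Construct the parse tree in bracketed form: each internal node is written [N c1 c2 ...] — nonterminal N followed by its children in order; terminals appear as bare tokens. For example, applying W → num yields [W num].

X
X <> Y
Y <> Y
Z <> Y
W <> Y
num <> Y
num <> Z ^ Y
num <> W ^ Y
num <> ( X ) ^ Y
num <> ( Y ) ^ Y
num <> ( Z ) ^ Y
num <> ( W ) ^ Y
num <> ( num ) ^ Y
num <> ( num ) ^ Z
num <> ( num ) ^ W
num <> ( num ) ^ num

[X [X [Y [Z [W num]]]] <> [Y [Z [W ( [X [Y [Z [W num]]]] )]] ^ [Y [Z [W num]]]]]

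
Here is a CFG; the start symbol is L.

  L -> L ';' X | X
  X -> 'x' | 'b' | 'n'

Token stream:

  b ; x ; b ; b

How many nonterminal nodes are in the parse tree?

8

[L [L [L [L [X b]] ; [X x]] ; [X b]] ; [X b]]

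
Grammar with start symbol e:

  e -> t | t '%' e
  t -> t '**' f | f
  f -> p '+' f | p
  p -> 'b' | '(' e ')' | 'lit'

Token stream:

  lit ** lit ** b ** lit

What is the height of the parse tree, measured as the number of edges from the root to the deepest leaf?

7

[e [t [t [t [t [f [p lit]]] ** [f [p lit]]] ** [f [p b]]] ** [f [p lit]]]]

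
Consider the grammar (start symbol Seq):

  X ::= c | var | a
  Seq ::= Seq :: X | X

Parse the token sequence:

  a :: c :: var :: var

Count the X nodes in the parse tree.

[Seq [Seq [Seq [Seq [X a]] :: [X c]] :: [X var]] :: [X var]]

4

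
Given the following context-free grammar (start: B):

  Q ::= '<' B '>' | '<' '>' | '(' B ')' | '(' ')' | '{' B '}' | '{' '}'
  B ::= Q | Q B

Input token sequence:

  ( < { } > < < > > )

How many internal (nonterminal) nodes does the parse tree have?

[B [Q ( [B [Q < [B [Q { }]] >] [B [Q < [B [Q < >]] >]]] )]]

10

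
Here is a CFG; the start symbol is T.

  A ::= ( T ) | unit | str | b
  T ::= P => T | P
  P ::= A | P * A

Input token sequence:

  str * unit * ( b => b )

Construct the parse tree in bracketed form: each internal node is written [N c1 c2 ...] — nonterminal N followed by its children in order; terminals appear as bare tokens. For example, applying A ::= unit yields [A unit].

[T [P [P [P [A str]] * [A unit]] * [A ( [T [P [A b]] => [T [P [A b]]]] )]]]

T
P
P * A
P * A * A
A * A * A
str * A * A
str * unit * A
str * unit * ( T )
str * unit * ( P => T )
str * unit * ( A => T )
str * unit * ( b => T )
str * unit * ( b => P )
str * unit * ( b => A )
str * unit * ( b => b )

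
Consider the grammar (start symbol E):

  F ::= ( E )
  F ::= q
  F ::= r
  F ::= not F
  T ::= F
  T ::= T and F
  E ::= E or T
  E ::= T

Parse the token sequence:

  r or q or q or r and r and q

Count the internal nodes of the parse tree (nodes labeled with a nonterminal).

16

[E [E [E [E [T [F r]]] or [T [F q]]] or [T [F q]]] or [T [T [T [F r]] and [F r]] and [F q]]]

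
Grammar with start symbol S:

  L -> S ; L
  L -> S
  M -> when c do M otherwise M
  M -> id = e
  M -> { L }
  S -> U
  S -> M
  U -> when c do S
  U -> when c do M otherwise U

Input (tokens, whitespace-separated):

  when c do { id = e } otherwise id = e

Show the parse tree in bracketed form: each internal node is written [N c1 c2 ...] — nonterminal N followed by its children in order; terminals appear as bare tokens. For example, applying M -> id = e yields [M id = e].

[S [M when c do [M { [L [S [M id = e]]] }] otherwise [M id = e]]]

S
M
when c do M otherwise M
when c do { L } otherwise M
when c do { S } otherwise M
when c do { M } otherwise M
when c do { id = e } otherwise M
when c do { id = e } otherwise id = e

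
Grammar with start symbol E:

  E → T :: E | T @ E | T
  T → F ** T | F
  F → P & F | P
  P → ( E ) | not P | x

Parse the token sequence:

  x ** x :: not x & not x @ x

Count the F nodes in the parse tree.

[E [T [F [P x]] ** [T [F [P x]]]] :: [E [T [F [P not [P x]] & [F [P not [P x]]]]] @ [E [T [F [P x]]]]]]

5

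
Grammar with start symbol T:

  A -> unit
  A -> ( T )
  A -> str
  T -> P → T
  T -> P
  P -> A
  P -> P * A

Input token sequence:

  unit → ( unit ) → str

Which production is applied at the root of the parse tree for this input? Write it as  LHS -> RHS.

T -> P → T

[T [P [A unit]] → [T [P [A ( [T [P [A unit]]] )]] → [T [P [A str]]]]]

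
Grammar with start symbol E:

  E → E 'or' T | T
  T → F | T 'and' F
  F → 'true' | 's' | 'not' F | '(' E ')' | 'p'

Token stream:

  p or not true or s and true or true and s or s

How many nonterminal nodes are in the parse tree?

20

[E [E [E [E [E [T [F p]]] or [T [F not [F true]]]] or [T [T [F s]] and [F true]]] or [T [T [F true]] and [F s]]] or [T [F s]]]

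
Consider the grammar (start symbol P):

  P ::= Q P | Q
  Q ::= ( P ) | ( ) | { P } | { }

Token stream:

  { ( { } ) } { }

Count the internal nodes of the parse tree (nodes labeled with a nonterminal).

[P [Q { [P [Q ( [P [Q { }]] )]] }] [P [Q { }]]]

8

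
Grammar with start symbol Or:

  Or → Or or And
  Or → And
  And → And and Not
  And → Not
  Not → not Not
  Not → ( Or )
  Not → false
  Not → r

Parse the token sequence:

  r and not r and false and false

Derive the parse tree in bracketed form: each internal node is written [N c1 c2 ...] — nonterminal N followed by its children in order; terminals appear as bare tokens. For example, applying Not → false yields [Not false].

Or
And
And and Not
And and Not and Not
And and Not and Not and Not
Not and Not and Not and Not
r and Not and Not and Not
r and not Not and Not and Not
r and not r and Not and Not
r and not r and false and Not
r and not r and false and false

[Or [And [And [And [And [Not r]] and [Not not [Not r]]] and [Not false]] and [Not false]]]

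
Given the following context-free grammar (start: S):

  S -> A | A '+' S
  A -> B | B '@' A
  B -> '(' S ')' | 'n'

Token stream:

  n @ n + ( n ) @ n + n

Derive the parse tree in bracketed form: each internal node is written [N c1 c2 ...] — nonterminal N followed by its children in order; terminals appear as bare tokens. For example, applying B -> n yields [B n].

[S [A [B n] @ [A [B n]]] + [S [A [B ( [S [A [B n]]] )] @ [A [B n]]] + [S [A [B n]]]]]

S
A + S
B @ A + S
n @ A + S
n @ B + S
n @ n + S
n @ n + A + S
n @ n + B @ A + S
n @ n + ( S ) @ A + S
n @ n + ( A ) @ A + S
n @ n + ( B ) @ A + S
n @ n + ( n ) @ A + S
n @ n + ( n ) @ B + S
n @ n + ( n ) @ n + S
n @ n + ( n ) @ n + A
n @ n + ( n ) @ n + B
n @ n + ( n ) @ n + n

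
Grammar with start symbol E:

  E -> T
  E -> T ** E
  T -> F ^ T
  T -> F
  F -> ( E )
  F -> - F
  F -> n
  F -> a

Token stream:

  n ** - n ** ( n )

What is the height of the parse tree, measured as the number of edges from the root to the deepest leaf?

[E [T [F n]] ** [E [T [F - [F n]]] ** [E [T [F ( [E [T [F n]]] )]]]]]

8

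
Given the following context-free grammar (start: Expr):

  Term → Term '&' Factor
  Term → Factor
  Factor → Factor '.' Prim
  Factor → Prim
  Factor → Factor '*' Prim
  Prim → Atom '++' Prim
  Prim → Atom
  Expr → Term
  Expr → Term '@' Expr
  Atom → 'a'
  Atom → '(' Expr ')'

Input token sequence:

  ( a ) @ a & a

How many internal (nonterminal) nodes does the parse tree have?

[Expr [Term [Factor [Prim [Atom ( [Expr [Term [Factor [Prim [Atom a]]]]] )]]]] @ [Expr [Term [Term [Factor [Prim [Atom a]]]] & [Factor [Prim [Atom a]]]]]]

19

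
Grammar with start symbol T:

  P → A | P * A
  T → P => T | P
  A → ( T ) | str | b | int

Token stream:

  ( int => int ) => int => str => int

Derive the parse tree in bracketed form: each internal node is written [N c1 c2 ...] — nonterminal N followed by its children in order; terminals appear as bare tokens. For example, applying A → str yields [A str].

T
P => T
A => T
( T ) => T
( P => T ) => T
( A => T ) => T
( int => T ) => T
( int => P ) => T
( int => A ) => T
( int => int ) => T
( int => int ) => P => T
( int => int ) => A => T
( int => int ) => int => T
( int => int ) => int => P => T
( int => int ) => int => A => T
( int => int ) => int => str => T
( int => int ) => int => str => P
( int => int ) => int => str => A
( int => int ) => int => str => int

[T [P [A ( [T [P [A int]] => [T [P [A int]]]] )]] => [T [P [A int]] => [T [P [A str]] => [T [P [A int]]]]]]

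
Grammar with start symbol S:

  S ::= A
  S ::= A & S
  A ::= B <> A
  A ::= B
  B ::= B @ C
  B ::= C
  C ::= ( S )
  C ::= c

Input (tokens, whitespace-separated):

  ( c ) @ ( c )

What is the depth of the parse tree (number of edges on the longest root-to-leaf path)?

[S [A [B [B [C ( [S [A [B [C c]]]] )]] @ [C ( [S [A [B [C c]]]] )]]]]

9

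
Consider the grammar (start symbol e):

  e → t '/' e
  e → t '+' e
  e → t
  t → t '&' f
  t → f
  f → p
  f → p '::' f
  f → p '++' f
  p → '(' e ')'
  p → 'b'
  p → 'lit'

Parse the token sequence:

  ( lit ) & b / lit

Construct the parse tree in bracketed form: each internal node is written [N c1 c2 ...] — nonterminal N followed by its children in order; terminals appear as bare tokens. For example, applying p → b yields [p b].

[e [t [t [f [p ( [e [t [f [p lit]]]] )]]] & [f [p b]]] / [e [t [f [p lit]]]]]

e
t / e
t & f / e
f & f / e
p & f / e
( e ) & f / e
( t ) & f / e
( f ) & f / e
( p ) & f / e
( lit ) & f / e
( lit ) & p / e
( lit ) & b / e
( lit ) & b / t
( lit ) & b / f
( lit ) & b / p
( lit ) & b / lit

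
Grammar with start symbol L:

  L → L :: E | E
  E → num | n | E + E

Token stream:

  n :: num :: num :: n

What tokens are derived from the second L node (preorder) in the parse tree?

n :: num :: num

[L [L [L [L [E n]] :: [E num]] :: [E num]] :: [E n]]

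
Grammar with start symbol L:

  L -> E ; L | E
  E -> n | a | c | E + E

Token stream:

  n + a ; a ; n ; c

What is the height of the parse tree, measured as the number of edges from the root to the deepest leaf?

5

[L [E [E n] + [E a]] ; [L [E a] ; [L [E n] ; [L [E c]]]]]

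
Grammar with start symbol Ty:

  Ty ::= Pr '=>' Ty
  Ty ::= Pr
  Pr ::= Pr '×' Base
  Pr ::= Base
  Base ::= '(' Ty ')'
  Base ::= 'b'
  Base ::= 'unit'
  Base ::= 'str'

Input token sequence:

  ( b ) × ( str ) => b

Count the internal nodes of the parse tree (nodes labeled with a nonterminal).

[Ty [Pr [Pr [Base ( [Ty [Pr [Base b]]] )]] × [Base ( [Ty [Pr [Base str]]] )]] => [Ty [Pr [Base b]]]]

14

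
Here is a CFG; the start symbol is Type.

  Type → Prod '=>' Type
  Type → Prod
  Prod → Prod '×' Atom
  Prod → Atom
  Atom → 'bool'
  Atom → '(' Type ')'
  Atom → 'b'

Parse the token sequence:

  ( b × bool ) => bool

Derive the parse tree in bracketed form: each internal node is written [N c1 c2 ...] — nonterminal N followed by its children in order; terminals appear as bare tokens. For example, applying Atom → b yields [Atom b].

Type
Prod => Type
Atom => Type
( Type ) => Type
( Prod ) => Type
( Prod × Atom ) => Type
( Atom × Atom ) => Type
( b × Atom ) => Type
( b × bool ) => Type
( b × bool ) => Prod
( b × bool ) => Atom
( b × bool ) => bool

[Type [Prod [Atom ( [Type [Prod [Prod [Atom b]] × [Atom bool]]] )]] => [Type [Prod [Atom bool]]]]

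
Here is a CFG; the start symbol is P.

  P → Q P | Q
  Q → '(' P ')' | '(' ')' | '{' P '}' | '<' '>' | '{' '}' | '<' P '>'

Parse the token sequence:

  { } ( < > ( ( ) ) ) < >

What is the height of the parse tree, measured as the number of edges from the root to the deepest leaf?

[P [Q { }] [P [Q ( [P [Q < >] [P [Q ( [P [Q ( )]] )]]] )] [P [Q < >]]]]

8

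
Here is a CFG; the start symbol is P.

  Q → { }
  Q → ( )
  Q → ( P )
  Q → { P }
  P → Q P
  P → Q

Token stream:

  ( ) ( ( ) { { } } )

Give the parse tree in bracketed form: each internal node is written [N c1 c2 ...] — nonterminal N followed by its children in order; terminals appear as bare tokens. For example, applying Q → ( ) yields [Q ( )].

P
Q P
( ) P
( ) Q
( ) ( P )
( ) ( Q P )
( ) ( ( ) P )
( ) ( ( ) Q )
( ) ( ( ) { P } )
( ) ( ( ) { Q } )
( ) ( ( ) { { } } )

[P [Q ( )] [P [Q ( [P [Q ( )] [P [Q { [P [Q { }]] }]]] )]]]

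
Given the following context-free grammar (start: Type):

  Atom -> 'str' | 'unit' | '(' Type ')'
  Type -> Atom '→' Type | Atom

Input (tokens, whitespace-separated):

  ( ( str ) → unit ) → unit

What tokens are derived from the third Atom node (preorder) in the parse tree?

[Type [Atom ( [Type [Atom ( [Type [Atom str]] )] → [Type [Atom unit]]] )] → [Type [Atom unit]]]

str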